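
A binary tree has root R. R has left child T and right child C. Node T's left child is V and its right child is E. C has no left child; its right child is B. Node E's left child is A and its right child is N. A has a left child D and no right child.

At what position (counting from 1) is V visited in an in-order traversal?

In-order visits the left subtree, then the node, then the right subtree.
At R: go left to T.
  At T: go left to V.
    V is a leaf — visit V.
  Visit T.
  At T: go right to E.
    At E: go left to A.
      At A: go left to D.
        D is a leaf — visit D.
      Visit A.
      At A: no right child.
    Visit E.
    At E: go right to N.
      N is a leaf — visit N.
Visit R.
At R: go right to C.
  At C: no left child.
  Visit C.
  At C: go right to B.
    B is a leaf — visit B.
Full in-order sequence: V, T, D, A, E, N, R, C, B.

1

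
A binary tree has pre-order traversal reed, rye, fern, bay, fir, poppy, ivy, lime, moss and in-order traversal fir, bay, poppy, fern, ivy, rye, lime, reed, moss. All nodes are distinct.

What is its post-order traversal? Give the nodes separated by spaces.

The first element of pre-order is the root; it splits in-order into left and right subtrees.
Root reed: left subtree has 7 nodes {fir, bay, poppy, fern, ivy, rye, lime}, right has 1 {moss}.
  Root rye: left subtree has 5 nodes {fir, bay, poppy, fern, ivy}, right has 1 {lime}.
    Root fern: left subtree has 3 nodes {fir, bay, poppy}, right has 1 {ivy}.
      Root bay: left subtree has 1 node {fir}, right has 1 {poppy}.

fir poppy bay ivy fern lime rye moss reed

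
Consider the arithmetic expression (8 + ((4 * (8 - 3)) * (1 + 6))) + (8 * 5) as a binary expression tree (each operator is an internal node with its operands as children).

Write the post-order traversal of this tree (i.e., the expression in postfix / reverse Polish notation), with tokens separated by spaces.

8 4 8 3 - * 1 6 + * + 8 5 * +

Post-order on an expression tree gives postfix notation: for each operator, emit left operand, right operand, then the operator.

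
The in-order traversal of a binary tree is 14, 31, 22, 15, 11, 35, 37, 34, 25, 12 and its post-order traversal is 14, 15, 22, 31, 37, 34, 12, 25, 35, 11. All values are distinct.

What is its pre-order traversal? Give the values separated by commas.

11, 31, 14, 22, 15, 35, 25, 34, 37, 12

The last element of post-order is the root; it splits in-order into left and right subtrees.
Root 11: left subtree has 4 nodes {14, 31, 22, 15}, right has 5 {35, 37, 34, 25, 12}.
  Root 31: left subtree has 1 node {14}, right has 2 {22, 15}.
    Root 22: left subtree has 0 nodes { }, right has 1 {15}.
  Root 35: left subtree has 0 nodes { }, right has 4 {37, 34, 25, 12}.
    Root 25: left subtree has 2 nodes {37, 34}, right has 1 {12}.
      Root 34: left subtree has 1 node {37}, right has 0 { }.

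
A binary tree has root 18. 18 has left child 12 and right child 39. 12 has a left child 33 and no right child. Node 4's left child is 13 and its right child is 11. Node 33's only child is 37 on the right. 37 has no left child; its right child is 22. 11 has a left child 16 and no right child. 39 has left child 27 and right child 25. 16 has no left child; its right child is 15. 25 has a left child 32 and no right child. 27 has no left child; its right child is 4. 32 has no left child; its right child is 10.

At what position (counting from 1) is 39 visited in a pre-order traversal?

6

Pre-order visits the node, then its left subtree, then its right subtree.
Visit 18.
At 18: go left to 12.
  Visit 12.
  At 12: go left to 33.
    Visit 33.
    At 33: no left child.
    At 33: go right to 37.
      Visit 37.
      At 37: no left child.
      At 37: go right to 22.
        22 is a leaf — visit 22.
  At 12: no right child.
At 18: go right to 39.
  Visit 39.
  At 39: go left to 27.
    Visit 27.
    At 27: no left child.
    At 27: go right to 4.
      Visit 4.
      At 4: go left to 13.
        13 is a leaf — visit 13.
      At 4: go right to 11.
        Visit 11.
        At 11: go left to 16.
          Visit 16.
          At 16: no left child.
          At 16: go right to 15.
            15 is a leaf — visit 15.
        At 11: no right child.
  At 39: go right to 25.
    Visit 25.
    At 25: go left to 32.
      Visit 32.
      At 32: no left child.
      At 32: go right to 10.
        10 is a leaf — visit 10.
    At 25: no right child.
Full pre-order sequence: 18, 12, 33, 37, 22, 39, 27, 4, 13, 11, 16, 15, 25, 32, 10.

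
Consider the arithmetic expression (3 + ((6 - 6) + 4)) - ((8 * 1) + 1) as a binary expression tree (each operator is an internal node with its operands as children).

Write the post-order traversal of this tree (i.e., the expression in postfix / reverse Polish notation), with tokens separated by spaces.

3 6 6 - 4 + + 8 1 * 1 + -

Post-order on an expression tree gives postfix notation: for each operator, emit left operand, right operand, then the operator.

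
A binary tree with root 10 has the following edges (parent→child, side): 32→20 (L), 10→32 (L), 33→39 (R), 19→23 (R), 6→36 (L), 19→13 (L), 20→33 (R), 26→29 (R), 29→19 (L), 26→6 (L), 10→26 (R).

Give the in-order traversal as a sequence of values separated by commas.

20, 33, 39, 32, 10, 36, 6, 26, 13, 19, 23, 29

In-order visits the left subtree, then the node, then the right subtree.
At 10: go left to 32.
  At 32: go left to 20.
    At 20: no left child.
    Visit 20.
    At 20: go right to 33.
      At 33: no left child.
      Visit 33.
      At 33: go right to 39.
        39 is a leaf — visit 39.
  Visit 32.
  At 32: no right child.
Visit 10.
At 10: go right to 26.
  At 26: go left to 6.
    At 6: go left to 36.
      36 is a leaf — visit 36.
    Visit 6.
    At 6: no right child.
  Visit 26.
  At 26: go right to 29.
    At 29: go left to 19.
      At 19: go left to 13.
        13 is a leaf — visit 13.
      Visit 19.
      At 19: go right to 23.
        23 is a leaf — visit 23.
    Visit 29.
    At 29: no right child.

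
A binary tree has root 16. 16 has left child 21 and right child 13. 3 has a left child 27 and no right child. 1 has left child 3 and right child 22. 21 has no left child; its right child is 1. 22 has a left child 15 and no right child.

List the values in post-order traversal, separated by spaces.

27 3 15 22 1 21 13 16

Post-order visits the left subtree, then the right subtree, then the node.
At 16: go left to 21.
  At 21: no left child.
  At 21: go right to 1.
    At 1: go left to 3.
      At 3: go left to 27.
        27 is a leaf — visit 27.
      At 3: no right child.
      Visit 3.
    At 1: go right to 22.
      At 22: go left to 15.
        15 is a leaf — visit 15.
      At 22: no right child.
      Visit 22.
    Visit 1.
  Visit 21.
At 16: go right to 13.
  13 is a leaf — visit 13.
Visit 16.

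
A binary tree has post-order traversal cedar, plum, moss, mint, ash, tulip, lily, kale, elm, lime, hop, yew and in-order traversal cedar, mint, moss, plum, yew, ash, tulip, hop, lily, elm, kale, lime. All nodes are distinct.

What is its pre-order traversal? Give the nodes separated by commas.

yew, mint, cedar, moss, plum, hop, tulip, ash, lime, elm, lily, kale

The last element of post-order is the root; it splits in-order into left and right subtrees.
Root yew: left subtree has 4 nodes {cedar, mint, moss, plum}, right has 7 {ash, tulip, hop, lily, elm, kale, lime}.
  Root mint: left subtree has 1 node {cedar}, right has 2 {moss, plum}.
    Root moss: left subtree has 0 nodes { }, right has 1 {plum}.
  Root hop: left subtree has 2 nodes {ash, tulip}, right has 4 {lily, elm, kale, lime}.
    Root tulip: left subtree has 1 node {ash}, right has 0 { }.
    Root lime: left subtree has 3 nodes {lily, elm, kale}, right has 0 { }.
      Root elm: left subtree has 1 node {lily}, right has 1 {kale}.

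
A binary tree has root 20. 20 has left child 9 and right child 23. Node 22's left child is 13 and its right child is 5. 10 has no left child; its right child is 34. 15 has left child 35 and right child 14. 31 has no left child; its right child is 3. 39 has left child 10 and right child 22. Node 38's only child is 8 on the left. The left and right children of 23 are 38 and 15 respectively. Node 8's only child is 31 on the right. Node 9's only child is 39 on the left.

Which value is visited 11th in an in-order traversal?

In-order visits the left subtree, then the node, then the right subtree.
At 20: go left to 9.
  At 9: go left to 39.
    At 39: go left to 10.
      At 10: no left child.
      Visit 10.
      At 10: go right to 34.
        34 is a leaf — visit 34.
    Visit 39.
    At 39: go right to 22.
      At 22: go left to 13.
        13 is a leaf — visit 13.
      Visit 22.
      At 22: go right to 5.
        5 is a leaf — visit 5.
  Visit 9.
  At 9: no right child.
Visit 20.
At 20: go right to 23.
  At 23: go left to 38.
    At 38: go left to 8.
      At 8: no left child.
      Visit 8.
      At 8: go right to 31.
        At 31: no left child.
        Visit 31.
        At 31: go right to 3.
          3 is a leaf — visit 3.
    Visit 38.
    At 38: no right child.
  Visit 23.
  At 23: go right to 15.
    At 15: go left to 35.
      35 is a leaf — visit 35.
    Visit 15.
    At 15: go right to 14.
      14 is a leaf — visit 14.
Full in-order sequence: 10, 34, 39, 13, 22, 5, 9, 20, 8, 31, 3, 38, 23, 35, 15, 14.

3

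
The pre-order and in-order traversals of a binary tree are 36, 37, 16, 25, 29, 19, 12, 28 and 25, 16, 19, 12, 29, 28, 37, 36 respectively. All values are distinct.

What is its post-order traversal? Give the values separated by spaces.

The first element of pre-order is the root; it splits in-order into left and right subtrees.
Root 36: left subtree has 7 nodes {25, 16, 19, 12, 29, 28, 37}, right has 0 { }.
  Root 37: left subtree has 6 nodes {25, 16, 19, 12, 29, 28}, right has 0 { }.
    Root 16: left subtree has 1 node {25}, right has 4 {19, 12, 29, 28}.
      Root 29: left subtree has 2 nodes {19, 12}, right has 1 {28}.
        Root 19: left subtree has 0 nodes { }, right has 1 {12}.

25 12 19 28 29 16 37 36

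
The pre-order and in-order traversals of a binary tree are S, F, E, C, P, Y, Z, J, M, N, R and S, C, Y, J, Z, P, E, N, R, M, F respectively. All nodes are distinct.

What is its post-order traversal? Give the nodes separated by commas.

J, Z, Y, P, C, R, N, M, E, F, S

The first element of pre-order is the root; it splits in-order into left and right subtrees.
Root S: left subtree has 0 nodes { }, right has 10 {C, Y, J, Z, P, E, N, R, M, F}.
  Root F: left subtree has 9 nodes {C, Y, J, Z, P, E, N, R, M}, right has 0 { }.
    Root E: left subtree has 5 nodes {C, Y, J, Z, P}, right has 3 {N, R, M}.
      Root C: left subtree has 0 nodes { }, right has 4 {Y, J, Z, P}.
        Root P: left subtree has 3 nodes {Y, J, Z}, right has 0 { }.
          Root Y: left subtree has 0 nodes { }, right has 2 {J, Z}.
            Root Z: left subtree has 1 node {J}, right has 0 { }.
      Root M: left subtree has 2 nodes {N, R}, right has 0 { }.
        Root N: left subtree has 0 nodes { }, right has 1 {R}.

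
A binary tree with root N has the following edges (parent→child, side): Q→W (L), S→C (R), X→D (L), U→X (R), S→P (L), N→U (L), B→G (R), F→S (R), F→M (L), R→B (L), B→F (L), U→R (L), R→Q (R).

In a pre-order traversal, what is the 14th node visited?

D

Pre-order visits the node, then its left subtree, then its right subtree.
Visit N.
At N: go left to U.
  Visit U.
  At U: go left to R.
    Visit R.
    At R: go left to B.
      Visit B.
      At B: go left to F.
        Visit F.
        At F: go left to M.
          M is a leaf — visit M.
        At F: go right to S.
          Visit S.
          At S: go left to P.
            P is a leaf — visit P.
          At S: go right to C.
            C is a leaf — visit C.
      At B: go right to G.
        G is a leaf — visit G.
    At R: go right to Q.
      Visit Q.
      At Q: go left to W.
        W is a leaf — visit W.
      At Q: no right child.
  At U: go right to X.
    Visit X.
    At X: go left to D.
      D is a leaf — visit D.
    At X: no right child.
At N: no right child.
Full pre-order sequence: N, U, R, B, F, M, S, P, C, G, Q, W, X, D.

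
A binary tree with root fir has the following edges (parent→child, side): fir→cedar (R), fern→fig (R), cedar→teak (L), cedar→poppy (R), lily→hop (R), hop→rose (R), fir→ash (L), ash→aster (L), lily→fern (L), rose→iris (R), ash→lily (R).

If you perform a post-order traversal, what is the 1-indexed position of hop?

Post-order visits the left subtree, then the right subtree, then the node.
At fir: go left to ash.
  At ash: go left to aster.
    aster is a leaf — visit aster.
  At ash: go right to lily.
    At lily: go left to fern.
      At fern: no left child.
      At fern: go right to fig.
        fig is a leaf — visit fig.
      Visit fern.
    At lily: go right to hop.
      At hop: no left child.
      At hop: go right to rose.
        At rose: no left child.
        At rose: go right to iris.
          iris is a leaf — visit iris.
        Visit rose.
      Visit hop.
    Visit lily.
  Visit ash.
At fir: go right to cedar.
  At cedar: go left to teak.
    teak is a leaf — visit teak.
  At cedar: go right to poppy.
    poppy is a leaf — visit poppy.
  Visit cedar.
Visit fir.
Full post-order sequence: aster, fig, fern, iris, rose, hop, lily, ash, teak, poppy, cedar, fir.

6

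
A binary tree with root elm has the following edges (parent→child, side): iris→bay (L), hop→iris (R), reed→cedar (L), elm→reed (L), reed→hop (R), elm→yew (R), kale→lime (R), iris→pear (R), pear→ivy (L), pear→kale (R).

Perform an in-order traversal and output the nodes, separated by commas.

In-order visits the left subtree, then the node, then the right subtree.
At elm: go left to reed.
  At reed: go left to cedar.
    cedar is a leaf — visit cedar.
  Visit reed.
  At reed: go right to hop.
    At hop: no left child.
    Visit hop.
    At hop: go right to iris.
      At iris: go left to bay.
        bay is a leaf — visit bay.
      Visit iris.
      At iris: go right to pear.
        At pear: go left to ivy.
          ivy is a leaf — visit ivy.
        Visit pear.
        At pear: go right to kale.
          At kale: no left child.
          Visit kale.
          At kale: go right to lime.
            lime is a leaf — visit lime.
Visit elm.
At elm: go right to yew.
  yew is a leaf — visit yew.

cedar, reed, hop, bay, iris, ivy, pear, kale, lime, elm, yew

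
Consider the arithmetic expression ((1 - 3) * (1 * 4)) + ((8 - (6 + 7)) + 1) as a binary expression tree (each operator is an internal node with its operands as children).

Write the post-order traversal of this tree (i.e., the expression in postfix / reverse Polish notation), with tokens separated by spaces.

Post-order on an expression tree gives postfix notation: for each operator, emit left operand, right operand, then the operator.

1 3 - 1 4 * * 8 6 7 + - 1 + +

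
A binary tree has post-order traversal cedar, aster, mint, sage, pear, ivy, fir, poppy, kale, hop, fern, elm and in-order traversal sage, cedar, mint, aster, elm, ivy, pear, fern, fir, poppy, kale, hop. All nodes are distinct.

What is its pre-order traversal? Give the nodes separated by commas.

The last element of post-order is the root; it splits in-order into left and right subtrees.
Root elm: left subtree has 4 nodes {sage, cedar, mint, aster}, right has 7 {ivy, pear, fern, fir, poppy, kale, hop}.
  Root sage: left subtree has 0 nodes { }, right has 3 {cedar, mint, aster}.
    Root mint: left subtree has 1 node {cedar}, right has 1 {aster}.
  Root fern: left subtree has 2 nodes {ivy, pear}, right has 4 {fir, poppy, kale, hop}.
    Root ivy: left subtree has 0 nodes { }, right has 1 {pear}.
    Root hop: left subtree has 3 nodes {fir, poppy, kale}, right has 0 { }.
      Root kale: left subtree has 2 nodes {fir, poppy}, right has 0 { }.
        Root poppy: left subtree has 1 node {fir}, right has 0 { }.

elm, sage, mint, cedar, aster, fern, ivy, pear, hop, kale, poppy, fir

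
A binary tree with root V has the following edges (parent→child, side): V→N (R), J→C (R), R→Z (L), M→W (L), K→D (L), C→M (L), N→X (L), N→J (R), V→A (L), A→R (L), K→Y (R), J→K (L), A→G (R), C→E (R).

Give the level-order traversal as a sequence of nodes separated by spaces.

Level-order visits nodes level by level from the root, left to right within each level.
Level 0: V
Level 1: A, N
Level 2: R, G, X, J
Level 3: Z, K, C
Level 4: D, Y, M, E
Level 5: W

V A N R G X J Z K C D Y M E W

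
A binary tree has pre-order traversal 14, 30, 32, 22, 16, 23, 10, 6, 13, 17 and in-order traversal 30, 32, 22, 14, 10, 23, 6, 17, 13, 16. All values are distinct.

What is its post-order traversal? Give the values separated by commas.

22, 32, 30, 10, 17, 13, 6, 23, 16, 14

The first element of pre-order is the root; it splits in-order into left and right subtrees.
Root 14: left subtree has 3 nodes {30, 32, 22}, right has 6 {10, 23, 6, 17, 13, 16}.
  Root 30: left subtree has 0 nodes { }, right has 2 {32, 22}.
    Root 32: left subtree has 0 nodes { }, right has 1 {22}.
  Root 16: left subtree has 5 nodes {10, 23, 6, 17, 13}, right has 0 { }.
    Root 23: left subtree has 1 node {10}, right has 3 {6, 17, 13}.
      Root 6: left subtree has 0 nodes { }, right has 2 {17, 13}.
        Root 13: left subtree has 1 node {17}, right has 0 { }.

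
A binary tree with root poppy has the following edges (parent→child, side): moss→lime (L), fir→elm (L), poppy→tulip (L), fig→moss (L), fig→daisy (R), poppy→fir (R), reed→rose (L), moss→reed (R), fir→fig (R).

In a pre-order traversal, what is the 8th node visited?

reed

Pre-order visits the node, then its left subtree, then its right subtree.
Visit poppy.
At poppy: go left to tulip.
  tulip is a leaf — visit tulip.
At poppy: go right to fir.
  Visit fir.
  At fir: go left to elm.
    elm is a leaf — visit elm.
  At fir: go right to fig.
    Visit fig.
    At fig: go left to moss.
      Visit moss.
      At moss: go left to lime.
        lime is a leaf — visit lime.
      At moss: go right to reed.
        Visit reed.
        At reed: go left to rose.
          rose is a leaf — visit rose.
        At reed: no right child.
    At fig: go right to daisy.
      daisy is a leaf — visit daisy.
Full pre-order sequence: poppy, tulip, fir, elm, fig, moss, lime, reed, rose, daisy.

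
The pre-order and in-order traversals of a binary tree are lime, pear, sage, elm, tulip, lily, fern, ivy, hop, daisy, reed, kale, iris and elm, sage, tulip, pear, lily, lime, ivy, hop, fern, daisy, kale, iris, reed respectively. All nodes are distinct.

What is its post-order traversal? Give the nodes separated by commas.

elm, tulip, sage, lily, pear, hop, ivy, iris, kale, reed, daisy, fern, lime

The first element of pre-order is the root; it splits in-order into left and right subtrees.
Root lime: left subtree has 5 nodes {elm, sage, tulip, pear, lily}, right has 7 {ivy, hop, fern, daisy, kale, iris, reed}.
  Root pear: left subtree has 3 nodes {elm, sage, tulip}, right has 1 {lily}.
    Root sage: left subtree has 1 node {elm}, right has 1 {tulip}.
  Root fern: left subtree has 2 nodes {ivy, hop}, right has 4 {daisy, kale, iris, reed}.
    Root ivy: left subtree has 0 nodes { }, right has 1 {hop}.
    Root daisy: left subtree has 0 nodes { }, right has 3 {kale, iris, reed}.
      Root reed: left subtree has 2 nodes {kale, iris}, right has 0 { }.
        Root kale: left subtree has 0 nodes { }, right has 1 {iris}.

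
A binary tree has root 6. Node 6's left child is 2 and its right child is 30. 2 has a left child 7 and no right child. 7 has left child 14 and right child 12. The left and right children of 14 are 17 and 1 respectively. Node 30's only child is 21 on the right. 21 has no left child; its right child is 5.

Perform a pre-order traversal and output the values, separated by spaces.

6 2 7 14 17 1 12 30 21 5

Pre-order visits the node, then its left subtree, then its right subtree.
Visit 6.
At 6: go left to 2.
  Visit 2.
  At 2: go left to 7.
    Visit 7.
    At 7: go left to 14.
      Visit 14.
      At 14: go left to 17.
        17 is a leaf — visit 17.
      At 14: go right to 1.
        1 is a leaf — visit 1.
    At 7: go right to 12.
      12 is a leaf — visit 12.
  At 2: no right child.
At 6: go right to 30.
  Visit 30.
  At 30: no left child.
  At 30: go right to 21.
    Visit 21.
    At 21: no left child.
    At 21: go right to 5.
      5 is a leaf — visit 5.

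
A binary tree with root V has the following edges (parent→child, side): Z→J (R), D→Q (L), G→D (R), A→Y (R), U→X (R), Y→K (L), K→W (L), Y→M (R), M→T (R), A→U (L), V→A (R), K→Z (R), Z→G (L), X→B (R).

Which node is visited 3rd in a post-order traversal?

Post-order visits the left subtree, then the right subtree, then the node.
At V: no left child.
At V: go right to A.
  At A: go left to U.
    At U: no left child.
    At U: go right to X.
      At X: no left child.
      At X: go right to B.
        B is a leaf — visit B.
      Visit X.
    Visit U.
  At A: go right to Y.
    At Y: go left to K.
      At K: go left to W.
        W is a leaf — visit W.
      At K: go right to Z.
        At Z: go left to G.
          At G: no left child.
          At G: go right to D.
            At D: go left to Q.
              Q is a leaf — visit Q.
            At D: no right child.
            Visit D.
          Visit G.
        At Z: go right to J.
          J is a leaf — visit J.
        Visit Z.
      Visit K.
    At Y: go right to M.
      At M: no left child.
      At M: go right to T.
        T is a leaf — visit T.
      Visit M.
    Visit Y.
  Visit A.
Visit V.
Full post-order sequence: B, X, U, W, Q, D, G, J, Z, K, T, M, Y, A, V.

U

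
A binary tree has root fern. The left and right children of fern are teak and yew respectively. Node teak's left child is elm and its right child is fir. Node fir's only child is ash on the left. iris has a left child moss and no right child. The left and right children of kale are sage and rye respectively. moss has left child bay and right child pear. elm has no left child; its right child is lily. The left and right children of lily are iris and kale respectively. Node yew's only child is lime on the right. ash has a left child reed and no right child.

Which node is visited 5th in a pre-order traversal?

Pre-order visits the node, then its left subtree, then its right subtree.
Visit fern.
At fern: go left to teak.
  Visit teak.
  At teak: go left to elm.
    Visit elm.
    At elm: no left child.
    At elm: go right to lily.
      Visit lily.
      At lily: go left to iris.
        Visit iris.
        At iris: go left to moss.
          Visit moss.
          At moss: go left to bay.
            bay is a leaf — visit bay.
          At moss: go right to pear.
            pear is a leaf — visit pear.
        At iris: no right child.
      At lily: go right to kale.
        Visit kale.
        At kale: go left to sage.
          sage is a leaf — visit sage.
        At kale: go right to rye.
          rye is a leaf — visit rye.
  At teak: go right to fir.
    Visit fir.
    At fir: go left to ash.
      Visit ash.
      At ash: go left to reed.
        reed is a leaf — visit reed.
      At ash: no right child.
    At fir: no right child.
At fern: go right to yew.
  Visit yew.
  At yew: no left child.
  At yew: go right to lime.
    lime is a leaf — visit lime.
Full pre-order sequence: fern, teak, elm, lily, iris, moss, bay, pear, kale, sage, rye, fir, ash, reed, yew, lime.

iris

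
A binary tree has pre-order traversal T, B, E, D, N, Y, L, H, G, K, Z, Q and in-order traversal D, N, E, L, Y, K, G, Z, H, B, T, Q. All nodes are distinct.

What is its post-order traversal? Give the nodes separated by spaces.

The first element of pre-order is the root; it splits in-order into left and right subtrees.
Root T: left subtree has 10 nodes {D, N, E, L, Y, K, G, Z, H, B}, right has 1 {Q}.
  Root B: left subtree has 9 nodes {D, N, E, L, Y, K, G, Z, H}, right has 0 { }.
    Root E: left subtree has 2 nodes {D, N}, right has 6 {L, Y, K, G, Z, H}.
      Root D: left subtree has 0 nodes { }, right has 1 {N}.
      Root Y: left subtree has 1 node {L}, right has 4 {K, G, Z, H}.
        Root H: left subtree has 3 nodes {K, G, Z}, right has 0 { }.
          Root G: left subtree has 1 node {K}, right has 1 {Z}.

N D L K Z G H Y E B Q T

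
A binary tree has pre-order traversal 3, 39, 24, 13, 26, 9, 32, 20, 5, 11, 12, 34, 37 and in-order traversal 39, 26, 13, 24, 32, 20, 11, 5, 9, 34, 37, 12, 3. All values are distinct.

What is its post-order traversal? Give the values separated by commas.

The first element of pre-order is the root; it splits in-order into left and right subtrees.
Root 3: left subtree has 12 nodes {39, 26, 13, 24, 32, 20, 11, 5, 9, 34, 37, 12}, right has 0 { }.
  Root 39: left subtree has 0 nodes { }, right has 11 {26, 13, 24, 32, 20, 11, 5, 9, 34, 37, 12}.
    Root 24: left subtree has 2 nodes {26, 13}, right has 8 {32, 20, 11, 5, 9, 34, 37, 12}.
      Root 13: left subtree has 1 node {26}, right has 0 { }.
      Root 9: left subtree has 4 nodes {32, 20, 11, 5}, right has 3 {34, 37, 12}.
        Root 32: left subtree has 0 nodes { }, right has 3 {20, 11, 5}.
          Root 20: left subtree has 0 nodes { }, right has 2 {11, 5}.
            Root 5: left subtree has 1 node {11}, right has 0 { }.
        Root 12: left subtree has 2 nodes {34, 37}, right has 0 { }.
          Root 34: left subtree has 0 nodes { }, right has 1 {37}.

26, 13, 11, 5, 20, 32, 37, 34, 12, 9, 24, 39, 3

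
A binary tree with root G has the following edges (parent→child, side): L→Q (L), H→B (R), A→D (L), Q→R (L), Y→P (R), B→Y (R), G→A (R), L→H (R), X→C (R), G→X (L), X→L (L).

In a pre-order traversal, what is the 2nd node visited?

Pre-order visits the node, then its left subtree, then its right subtree.
Visit G.
At G: go left to X.
  Visit X.
  At X: go left to L.
    Visit L.
    At L: go left to Q.
      Visit Q.
      At Q: go left to R.
        R is a leaf — visit R.
      At Q: no right child.
    At L: go right to H.
      Visit H.
      At H: no left child.
      At H: go right to B.
        Visit B.
        At B: no left child.
        At B: go right to Y.
          Visit Y.
          At Y: no left child.
          At Y: go right to P.
            P is a leaf — visit P.
  At X: go right to C.
    C is a leaf — visit C.
At G: go right to A.
  Visit A.
  At A: go left to D.
    D is a leaf — visit D.
  At A: no right child.
Full pre-order sequence: G, X, L, Q, R, H, B, Y, P, C, A, D.

X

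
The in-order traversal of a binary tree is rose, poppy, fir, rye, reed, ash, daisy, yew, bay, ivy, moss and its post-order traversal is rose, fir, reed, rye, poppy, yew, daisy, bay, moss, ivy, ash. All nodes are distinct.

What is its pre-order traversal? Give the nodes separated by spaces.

ash poppy rose rye fir reed ivy bay daisy yew moss

The last element of post-order is the root; it splits in-order into left and right subtrees.
Root ash: left subtree has 5 nodes {rose, poppy, fir, rye, reed}, right has 5 {daisy, yew, bay, ivy, moss}.
  Root poppy: left subtree has 1 node {rose}, right has 3 {fir, rye, reed}.
    Root rye: left subtree has 1 node {fir}, right has 1 {reed}.
  Root ivy: left subtree has 3 nodes {daisy, yew, bay}, right has 1 {moss}.
    Root bay: left subtree has 2 nodes {daisy, yew}, right has 0 { }.
      Root daisy: left subtree has 0 nodes { }, right has 1 {yew}.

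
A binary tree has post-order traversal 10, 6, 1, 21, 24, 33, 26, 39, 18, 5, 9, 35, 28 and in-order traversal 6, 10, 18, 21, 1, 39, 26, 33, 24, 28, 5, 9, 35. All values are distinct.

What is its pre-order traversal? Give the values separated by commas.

The last element of post-order is the root; it splits in-order into left and right subtrees.
Root 28: left subtree has 9 nodes {6, 10, 18, 21, 1, 39, 26, 33, 24}, right has 3 {5, 9, 35}.
  Root 18: left subtree has 2 nodes {6, 10}, right has 6 {21, 1, 39, 26, 33, 24}.
    Root 6: left subtree has 0 nodes { }, right has 1 {10}.
    Root 39: left subtree has 2 nodes {21, 1}, right has 3 {26, 33, 24}.
      Root 21: left subtree has 0 nodes { }, right has 1 {1}.
      Root 26: left subtree has 0 nodes { }, right has 2 {33, 24}.
        Root 33: left subtree has 0 nodes { }, right has 1 {24}.
  Root 35: left subtree has 2 nodes {5, 9}, right has 0 { }.
    Root 9: left subtree has 1 node {5}, right has 0 { }.

28, 18, 6, 10, 39, 21, 1, 26, 33, 24, 35, 9, 5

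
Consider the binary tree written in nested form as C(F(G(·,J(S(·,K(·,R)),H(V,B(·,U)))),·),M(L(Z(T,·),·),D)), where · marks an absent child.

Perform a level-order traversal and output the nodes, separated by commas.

Level-order visits nodes level by level from the root, left to right within each level.
Level 0: C
Level 1: F, M
Level 2: G, L, D
Level 3: J, Z
Level 4: S, H, T
Level 5: K, V, B
Level 6: R, U

C, F, M, G, L, D, J, Z, S, H, T, K, V, B, R, U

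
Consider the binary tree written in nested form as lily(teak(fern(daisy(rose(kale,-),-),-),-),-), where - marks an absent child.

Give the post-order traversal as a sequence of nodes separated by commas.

Post-order visits the left subtree, then the right subtree, then the node.
At lily: go left to teak.
  At teak: go left to fern.
    At fern: go left to daisy.
      At daisy: go left to rose.
        At rose: go left to kale.
          kale is a leaf — visit kale.
        At rose: no right child.
        Visit rose.
      At daisy: no right child.
      Visit daisy.
    At fern: no right child.
    Visit fern.
  At teak: no right child.
  Visit teak.
At lily: no right child.
Visit lily.

kale, rose, daisy, fern, teak, lily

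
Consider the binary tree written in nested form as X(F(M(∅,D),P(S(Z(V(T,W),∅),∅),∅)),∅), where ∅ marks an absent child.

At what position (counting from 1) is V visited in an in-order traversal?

5

In-order visits the left subtree, then the node, then the right subtree.
At X: go left to F.
  At F: go left to M.
    At M: no left child.
    Visit M.
    At M: go right to D.
      D is a leaf — visit D.
  Visit F.
  At F: go right to P.
    At P: go left to S.
      At S: go left to Z.
        At Z: go left to V.
          At V: go left to T.
            T is a leaf — visit T.
          Visit V.
          At V: go right to W.
            W is a leaf — visit W.
        Visit Z.
        At Z: no right child.
      Visit S.
      At S: no right child.
    Visit P.
    At P: no right child.
Visit X.
At X: no right child.
Full in-order sequence: M, D, F, T, V, W, Z, S, P, X.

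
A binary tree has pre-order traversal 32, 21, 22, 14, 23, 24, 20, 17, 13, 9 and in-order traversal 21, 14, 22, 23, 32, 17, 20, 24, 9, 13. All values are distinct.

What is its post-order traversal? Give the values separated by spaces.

The first element of pre-order is the root; it splits in-order into left and right subtrees.
Root 32: left subtree has 4 nodes {21, 14, 22, 23}, right has 5 {17, 20, 24, 9, 13}.
  Root 21: left subtree has 0 nodes { }, right has 3 {14, 22, 23}.
    Root 22: left subtree has 1 node {14}, right has 1 {23}.
  Root 24: left subtree has 2 nodes {17, 20}, right has 2 {9, 13}.
    Root 20: left subtree has 1 node {17}, right has 0 { }.
    Root 13: left subtree has 1 node {9}, right has 0 { }.

14 23 22 21 17 20 9 13 24 32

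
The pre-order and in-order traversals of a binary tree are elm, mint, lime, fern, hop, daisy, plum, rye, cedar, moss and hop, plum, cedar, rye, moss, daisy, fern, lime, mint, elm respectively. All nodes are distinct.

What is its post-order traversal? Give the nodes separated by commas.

cedar, moss, rye, plum, daisy, hop, fern, lime, mint, elm

The first element of pre-order is the root; it splits in-order into left and right subtrees.
Root elm: left subtree has 9 nodes {hop, plum, cedar, rye, moss, daisy, fern, lime, mint}, right has 0 { }.
  Root mint: left subtree has 8 nodes {hop, plum, cedar, rye, moss, daisy, fern, lime}, right has 0 { }.
    Root lime: left subtree has 7 nodes {hop, plum, cedar, rye, moss, daisy, fern}, right has 0 { }.
      Root fern: left subtree has 6 nodes {hop, plum, cedar, rye, moss, daisy}, right has 0 { }.
        Root hop: left subtree has 0 nodes { }, right has 5 {plum, cedar, rye, moss, daisy}.
          Root daisy: left subtree has 4 nodes {plum, cedar, rye, moss}, right has 0 { }.
            Root plum: left subtree has 0 nodes { }, right has 3 {cedar, rye, moss}.
              Root rye: left subtree has 1 node {cedar}, right has 1 {moss}.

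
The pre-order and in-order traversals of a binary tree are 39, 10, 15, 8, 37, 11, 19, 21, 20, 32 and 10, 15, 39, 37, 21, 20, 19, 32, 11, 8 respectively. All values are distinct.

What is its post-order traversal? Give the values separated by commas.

The first element of pre-order is the root; it splits in-order into left and right subtrees.
Root 39: left subtree has 2 nodes {10, 15}, right has 7 {37, 21, 20, 19, 32, 11, 8}.
  Root 10: left subtree has 0 nodes { }, right has 1 {15}.
  Root 8: left subtree has 6 nodes {37, 21, 20, 19, 32, 11}, right has 0 { }.
    Root 37: left subtree has 0 nodes { }, right has 5 {21, 20, 19, 32, 11}.
      Root 11: left subtree has 4 nodes {21, 20, 19, 32}, right has 0 { }.
        Root 19: left subtree has 2 nodes {21, 20}, right has 1 {32}.
          Root 21: left subtree has 0 nodes { }, right has 1 {20}.

15, 10, 20, 21, 32, 19, 11, 37, 8, 39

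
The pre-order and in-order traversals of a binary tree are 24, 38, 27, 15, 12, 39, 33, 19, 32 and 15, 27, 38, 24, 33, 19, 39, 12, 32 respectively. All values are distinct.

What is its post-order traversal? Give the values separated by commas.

The first element of pre-order is the root; it splits in-order into left and right subtrees.
Root 24: left subtree has 3 nodes {15, 27, 38}, right has 5 {33, 19, 39, 12, 32}.
  Root 38: left subtree has 2 nodes {15, 27}, right has 0 { }.
    Root 27: left subtree has 1 node {15}, right has 0 { }.
  Root 12: left subtree has 3 nodes {33, 19, 39}, right has 1 {32}.
    Root 39: left subtree has 2 nodes {33, 19}, right has 0 { }.
      Root 33: left subtree has 0 nodes { }, right has 1 {19}.

15, 27, 38, 19, 33, 39, 32, 12, 24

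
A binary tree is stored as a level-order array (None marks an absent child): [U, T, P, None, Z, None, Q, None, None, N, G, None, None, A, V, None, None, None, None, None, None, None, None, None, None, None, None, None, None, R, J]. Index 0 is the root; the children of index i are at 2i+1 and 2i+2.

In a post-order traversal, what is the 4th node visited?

T

Post-order visits the left subtree, then the right subtree, then the node.
At U: go left to T.
  At T: no left child.
  At T: go right to Z.
    At Z: go left to N.
      N is a leaf — visit N.
    At Z: go right to G.
      G is a leaf — visit G.
    Visit Z.
  Visit T.
At U: go right to P.
  At P: no left child.
  At P: go right to Q.
    At Q: go left to A.
      A is a leaf — visit A.
    At Q: go right to V.
      At V: go left to R.
        R is a leaf — visit R.
      At V: go right to J.
        J is a leaf — visit J.
      Visit V.
    Visit Q.
  Visit P.
Visit U.
Full post-order sequence: N, G, Z, T, A, R, J, V, Q, P, U.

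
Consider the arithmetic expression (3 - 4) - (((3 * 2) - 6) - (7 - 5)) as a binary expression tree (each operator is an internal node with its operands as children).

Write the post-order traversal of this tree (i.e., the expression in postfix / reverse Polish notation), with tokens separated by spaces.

Post-order on an expression tree gives postfix notation: for each operator, emit left operand, right operand, then the operator.

3 4 - 3 2 * 6 - 7 5 - - -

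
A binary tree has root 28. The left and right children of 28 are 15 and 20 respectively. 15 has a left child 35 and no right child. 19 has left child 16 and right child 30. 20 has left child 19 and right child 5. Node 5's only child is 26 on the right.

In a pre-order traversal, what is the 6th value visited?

16

Pre-order visits the node, then its left subtree, then its right subtree.
Visit 28.
At 28: go left to 15.
  Visit 15.
  At 15: go left to 35.
    35 is a leaf — visit 35.
  At 15: no right child.
At 28: go right to 20.
  Visit 20.
  At 20: go left to 19.
    Visit 19.
    At 19: go left to 16.
      16 is a leaf — visit 16.
    At 19: go right to 30.
      30 is a leaf — visit 30.
  At 20: go right to 5.
    Visit 5.
    At 5: no left child.
    At 5: go right to 26.
      26 is a leaf — visit 26.
Full pre-order sequence: 28, 15, 35, 20, 19, 16, 30, 5, 26.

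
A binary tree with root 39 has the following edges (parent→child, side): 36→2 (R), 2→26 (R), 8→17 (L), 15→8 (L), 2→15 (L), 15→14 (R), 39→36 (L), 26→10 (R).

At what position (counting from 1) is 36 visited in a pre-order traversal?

Pre-order visits the node, then its left subtree, then its right subtree.
Visit 39.
At 39: go left to 36.
  Visit 36.
  At 36: no left child.
  At 36: go right to 2.
    Visit 2.
    At 2: go left to 15.
      Visit 15.
      At 15: go left to 8.
        Visit 8.
        At 8: go left to 17.
          17 is a leaf — visit 17.
        At 8: no right child.
      At 15: go right to 14.
        14 is a leaf — visit 14.
    At 2: go right to 26.
      Visit 26.
      At 26: no left child.
      At 26: go right to 10.
        10 is a leaf — visit 10.
At 39: no right child.
Full pre-order sequence: 39, 36, 2, 15, 8, 17, 14, 26, 10.

2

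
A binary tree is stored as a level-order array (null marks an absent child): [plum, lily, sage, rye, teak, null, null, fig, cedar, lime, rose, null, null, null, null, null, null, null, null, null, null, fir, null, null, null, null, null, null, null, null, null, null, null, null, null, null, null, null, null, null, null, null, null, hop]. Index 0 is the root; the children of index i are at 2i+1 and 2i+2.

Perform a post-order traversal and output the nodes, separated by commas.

fig, cedar, rye, lime, hop, fir, rose, teak, lily, sage, plum

Post-order visits the left subtree, then the right subtree, then the node.
At plum: go left to lily.
  At lily: go left to rye.
    At rye: go left to fig.
      fig is a leaf — visit fig.
    At rye: go right to cedar.
      cedar is a leaf — visit cedar.
    Visit rye.
  At lily: go right to teak.
    At teak: go left to lime.
      lime is a leaf — visit lime.
    At teak: go right to rose.
      At rose: go left to fir.
        At fir: go left to hop.
          hop is a leaf — visit hop.
        At fir: no right child.
        Visit fir.
      At rose: no right child.
      Visit rose.
    Visit teak.
  Visit lily.
At plum: go right to sage.
  sage is a leaf — visit sage.
Visit plum.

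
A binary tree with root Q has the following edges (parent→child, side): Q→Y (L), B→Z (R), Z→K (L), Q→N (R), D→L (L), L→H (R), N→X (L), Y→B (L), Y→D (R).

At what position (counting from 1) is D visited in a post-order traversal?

Post-order visits the left subtree, then the right subtree, then the node.
At Q: go left to Y.
  At Y: go left to B.
    At B: no left child.
    At B: go right to Z.
      At Z: go left to K.
        K is a leaf — visit K.
      At Z: no right child.
      Visit Z.
    Visit B.
  At Y: go right to D.
    At D: go left to L.
      At L: no left child.
      At L: go right to H.
        H is a leaf — visit H.
      Visit L.
    At D: no right child.
    Visit D.
  Visit Y.
At Q: go right to N.
  At N: go left to X.
    X is a leaf — visit X.
  At N: no right child.
  Visit N.
Visit Q.
Full post-order sequence: K, Z, B, H, L, D, Y, X, N, Q.

6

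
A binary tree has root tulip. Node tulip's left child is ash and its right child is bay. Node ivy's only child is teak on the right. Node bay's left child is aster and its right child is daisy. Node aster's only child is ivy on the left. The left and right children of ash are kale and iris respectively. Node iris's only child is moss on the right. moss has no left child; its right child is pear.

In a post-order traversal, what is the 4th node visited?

Post-order visits the left subtree, then the right subtree, then the node.
At tulip: go left to ash.
  At ash: go left to kale.
    kale is a leaf — visit kale.
  At ash: go right to iris.
    At iris: no left child.
    At iris: go right to moss.
      At moss: no left child.
      At moss: go right to pear.
        pear is a leaf — visit pear.
      Visit moss.
    Visit iris.
  Visit ash.
At tulip: go right to bay.
  At bay: go left to aster.
    At aster: go left to ivy.
      At ivy: no left child.
      At ivy: go right to teak.
        teak is a leaf — visit teak.
      Visit ivy.
    At aster: no right child.
    Visit aster.
  At bay: go right to daisy.
    daisy is a leaf — visit daisy.
  Visit bay.
Visit tulip.
Full post-order sequence: kale, pear, moss, iris, ash, teak, ivy, aster, daisy, bay, tulip.

iris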